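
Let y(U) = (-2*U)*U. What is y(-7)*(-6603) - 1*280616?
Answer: 366478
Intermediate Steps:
y(U) = -2*U²
y(-7)*(-6603) - 1*280616 = -2*(-7)²*(-6603) - 1*280616 = -2*49*(-6603) - 280616 = -98*(-6603) - 280616 = 647094 - 280616 = 366478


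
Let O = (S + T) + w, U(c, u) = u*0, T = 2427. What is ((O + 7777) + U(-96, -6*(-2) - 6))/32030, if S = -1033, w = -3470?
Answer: 5701/32030 ≈ 0.17799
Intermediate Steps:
U(c, u) = 0
O = -2076 (O = (-1033 + 2427) - 3470 = 1394 - 3470 = -2076)
((O + 7777) + U(-96, -6*(-2) - 6))/32030 = ((-2076 + 7777) + 0)/32030 = (5701 + 0)*(1/32030) = 5701*(1/32030) = 5701/32030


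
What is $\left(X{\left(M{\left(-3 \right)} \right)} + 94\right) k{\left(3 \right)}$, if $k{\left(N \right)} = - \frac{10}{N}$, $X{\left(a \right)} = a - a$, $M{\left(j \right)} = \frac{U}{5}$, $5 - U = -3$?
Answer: $- \frac{940}{3} \approx -313.33$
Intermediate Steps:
$U = 8$ ($U = 5 - -3 = 5 + 3 = 8$)
$M{\left(j \right)} = \frac{8}{5}$
$X{\left(a \right)} = 0$
$\left(X{\left(M{\left(-3 \right)} \right)} + 94\right) k{\left(3 \right)} = \left(0 + 94\right) \left(- \frac{10}{3}\right) = 94 \left(\left(-10\right) \frac{1}{3}\right) = 94 \left(- \frac{10}{3}\right) = - \frac{940}{3}$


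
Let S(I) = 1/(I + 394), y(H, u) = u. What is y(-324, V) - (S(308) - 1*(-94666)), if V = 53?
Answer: -66418327/702 ≈ -94613.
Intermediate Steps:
S(I) = 1/(394 + I)
y(-324, V) - (S(308) - 1*(-94666)) = 53 - (1/(394 + 308) - 1*(-94666)) = 53 - (1/702 + 94666) = 53 - 1*66455533/702 = 53 - 66455533/702 = -66418327/702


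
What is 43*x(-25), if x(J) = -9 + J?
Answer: -1462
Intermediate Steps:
43*x(-25) = 43*(-9 - 25) = 43*(-34) = -1462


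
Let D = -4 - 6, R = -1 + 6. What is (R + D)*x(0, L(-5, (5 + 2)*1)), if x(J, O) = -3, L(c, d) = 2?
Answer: 15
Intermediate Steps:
R = 5
D = -10
(R + D)*x(0, L(-5, (5 + 2)*1)) = (5 - 10)*(-3) = -5*(-3) = 15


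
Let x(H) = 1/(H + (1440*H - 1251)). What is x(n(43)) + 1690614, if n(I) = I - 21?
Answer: 51480886915/30451 ≈ 1.6906e+6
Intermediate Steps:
n(I) = -21 + I
x(H) = 1/(-1251 + 1441*H) (x(H) = 1/(H + (-1251 + 1440*H)) = 1/(-1251 + 1441*H))
x(n(43)) + 1690614 = 1/(-1251 + 1441*(-21 + 43)) + 1690614 = 1/(-1251 + 1441*22) + 1690614 = 1/(-1251 + 31702) + 1690614 = 1/30451 + 1690614 = 51480886915/30451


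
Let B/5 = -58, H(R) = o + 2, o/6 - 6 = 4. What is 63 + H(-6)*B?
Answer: -17917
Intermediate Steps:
o = 60 (o = 36 + 6*4 = 36 + 24 = 60)
H(R) = 62 (H(R) = 60 + 2 = 62)
B = -290 (B = 5*(-58) = -290)
63 + H(-6)*B = 63 + 62*(-290) = 63 - 17980 = -17917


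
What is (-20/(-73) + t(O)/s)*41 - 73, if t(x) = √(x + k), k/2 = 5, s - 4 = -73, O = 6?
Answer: -323093/5037 ≈ -64.144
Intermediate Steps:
s = -69 (s = 4 - 73 = -69)
k = 10 (k = 2*5 = 10)
t(x) = √(10 + x) (t(x) = √(x + 10) = √(10 + x))
(-20/(-73) + t(O)/s)*41 - 73 = (-20/(-73) + √(10 + 6)/(-69))*41 - 73 = (-20*(-1/73) + √16*(-1/69))*41 - 73 = (20/73 + 4*(-1/69))*41 - 73 = (20/73 - 4/69)*41 - 73 = (1088/5037)*41 - 73 = 44608/5037 - 73 = -323093/5037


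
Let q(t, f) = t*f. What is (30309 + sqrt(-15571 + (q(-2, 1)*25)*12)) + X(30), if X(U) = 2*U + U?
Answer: 30399 + I*sqrt(16171) ≈ 30399.0 + 127.17*I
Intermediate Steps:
q(t, f) = f*t
X(U) = 3*U
(30309 + sqrt(-15571 + (q(-2, 1)*25)*12)) + X(30) = (30309 + sqrt(-15571 + ((1*(-2))*25)*12)) + 3*30 = (30309 + sqrt(-15571 - 2*25*12)) + 90 = (30309 + sqrt(-15571 - 50*12)) + 90 = (30309 + sqrt(-15571 - 600)) + 90 = (30309 + sqrt(-16171)) + 90 = (30309 + I*sqrt(16171)) + 90 = 30399 + I*sqrt(16171)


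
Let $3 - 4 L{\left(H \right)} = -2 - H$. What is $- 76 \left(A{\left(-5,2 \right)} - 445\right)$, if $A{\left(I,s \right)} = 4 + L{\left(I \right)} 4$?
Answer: $33516$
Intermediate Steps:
$L{\left(H \right)} = \frac{5}{4} + \frac{H}{4}$ ($L{\left(H \right)} = \frac{3}{4} - \frac{-2 - H}{4} = \frac{3}{4} + \left(\frac{1}{2} + \frac{H}{4}\right) = \frac{5}{4} + \frac{H}{4}$)
$A{\left(I,s \right)} = 9 + I$ ($A{\left(I,s \right)} = 4 + \left(\frac{5}{4} + \frac{I}{4}\right) 4 = 4 + \left(5 + I\right) = 9 + I$)
$- 76 \left(A{\left(-5,2 \right)} - 445\right) = - 76 \left(\left(9 - 5\right) - 445\right) = - 76 \left(4 - 445\right) = \left(-76\right) \left(-441\right) = 33516$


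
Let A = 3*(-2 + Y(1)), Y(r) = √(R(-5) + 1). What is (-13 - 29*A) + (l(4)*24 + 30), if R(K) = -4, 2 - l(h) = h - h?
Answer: 239 - 87*I*√3 ≈ 239.0 - 150.69*I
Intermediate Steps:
l(h) = 2 (l(h) = 2 - (h - h) = 2 - 1*0 = 2 + 0 = 2)
Y(r) = I*√3 (Y(r) = √(-4 + 1) = √(-3) = I*√3)
A = -6 + 3*I*√3 (A = 3*(-2 + I*√3) = -6 + 3*I*√3 ≈ -6.0 + 5.1962*I)
(-13 - 29*A) + (l(4)*24 + 30) = (-13 - 29*(-6 + 3*I*√3)) + (2*24 + 30) = (-13 + (174 - 87*I*√3)) + (48 + 30) = (161 - 87*I*√3) + 78 = 239 - 87*I*√3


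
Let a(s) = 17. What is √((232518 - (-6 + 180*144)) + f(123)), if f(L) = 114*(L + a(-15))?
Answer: 2*√55641 ≈ 471.77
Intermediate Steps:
f(L) = 1938 + 114*L (f(L) = 114*(L + 17) = 114*(17 + L) = 1938 + 114*L)
√((232518 - (-6 + 180*144)) + f(123)) = √((232518 - (-6 + 180*144)) + (1938 + 114*123)) = √((232518 - (-6 + 25920)) + (1938 + 14022)) = √((232518 - 1*25914) + 15960) = √((232518 - 25914) + 15960) = √(206604 + 15960) = √222564 = 2*√55641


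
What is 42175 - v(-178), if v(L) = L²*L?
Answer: 5681927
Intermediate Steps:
v(L) = L³
42175 - v(-178) = 42175 - 1*(-178)³ = 42175 - 1*(-5639752) = 42175 + 5639752 = 5681927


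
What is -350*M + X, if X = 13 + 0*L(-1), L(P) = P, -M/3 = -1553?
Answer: -1630637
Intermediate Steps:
M = 4659 (M = -3*(-1553) = 4659)
X = 13 (X = 13 + 0*(-1) = 13 + 0 = 13)
-350*M + X = -350*4659 + 13 = -1630650 + 13 = -1630637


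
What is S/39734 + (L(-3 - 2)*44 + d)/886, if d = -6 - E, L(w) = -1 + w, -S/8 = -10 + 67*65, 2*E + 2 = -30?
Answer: -10222449/8801081 ≈ -1.1615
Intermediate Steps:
E = -16 (E = -1 + (1/2)*(-30) = -1 - 15 = -16)
S = -34760 (S = -8*(-10 + 67*65) = -8*(-10 + 4355) = -8*4345 = -34760)
d = 10 (d = -6 - 1*(-16) = -6 + 16 = 10)
S/39734 + (L(-3 - 2)*44 + d)/886 = -34760/39734 + ((-1 + (-3 - 2))*44 + 10)/886 = -34760*1/39734 + ((-1 - 5)*44 + 10)*(1/886) = -17380/19867 + (-6*44 + 10)*(1/886) = -17380/19867 + (-264 + 10)*(1/886) = -17380/19867 - 254*1/886 = -17380/19867 - 127/443 = -10222449/8801081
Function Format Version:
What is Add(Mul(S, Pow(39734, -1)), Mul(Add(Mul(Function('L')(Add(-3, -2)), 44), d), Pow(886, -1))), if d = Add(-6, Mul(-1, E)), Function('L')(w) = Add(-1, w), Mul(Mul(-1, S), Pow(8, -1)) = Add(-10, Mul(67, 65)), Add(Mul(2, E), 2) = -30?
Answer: Rational(-10222449, 8801081) ≈ -1.1615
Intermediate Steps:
E = -16 (E = Add(-1, Mul(Rational(1, 2), -30)) = Add(-1, -15) = -16)
S = -34760 (S = Mul(-8, Add(-10, Mul(67, 65))) = Mul(-8, Add(-10, 4355)) = Mul(-8, 4345) = -34760)
d = 10 (d = Add(-6, Mul(-1, -16)) = Add(-6, 16) = 10)
Add(Mul(S, Pow(39734, -1)), Mul(Add(Mul(Function('L')(Add(-3, -2)), 44), d), Pow(886, -1))) = Add(Mul(-34760, Pow(39734, -1)), Mul(Add(Mul(Add(-1, Add(-3, -2)), 44), 10), Pow(886, -1))) = Add(Mul(-34760, Rational(1, 39734)), Mul(Add(Mul(Add(-1, -5), 44), 10), Rational(1, 886))) = Add(Rational(-17380, 19867), Mul(Add(Mul(-6, 44), 10), Rational(1, 886))) = Add(Rational(-17380, 19867), Mul(Add(-264, 10), Rational(1, 886))) = Add(Rational(-17380, 19867), Mul(-254, Rational(1, 886))) = Add(Rational(-17380, 19867), Rational(-127, 443)) = Rational(-10222449, 8801081)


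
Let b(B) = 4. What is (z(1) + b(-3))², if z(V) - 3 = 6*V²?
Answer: 169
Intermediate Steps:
z(V) = 3 + 6*V²
(z(1) + b(-3))² = ((3 + 6*1²) + 4)² = ((3 + 6*1) + 4)² = ((3 + 6) + 4)² = (9 + 4)² = 13² = 169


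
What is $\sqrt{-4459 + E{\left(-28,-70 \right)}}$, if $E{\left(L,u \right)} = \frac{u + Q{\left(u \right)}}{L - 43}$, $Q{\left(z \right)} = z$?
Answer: $\frac{3 i \sqrt{2496431}}{71} \approx 66.761 i$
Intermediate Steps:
$E{\left(L,u \right)} = \frac{2 u}{-43 + L}$ ($E{\left(L,u \right)} = \frac{u + u}{L - 43} = \frac{2 u}{-43 + L}$)
$\sqrt{-4459 + E{\left(-28,-70 \right)}} = \sqrt{-4459 + 2 \left(-70\right) \frac{1}{-43 - 28}} = \sqrt{-4459 + 2 \left(-70\right) \frac{1}{-71}} = \sqrt{-4459 + 2 \left(-70\right) \left(- \frac{1}{71}\right)} = \sqrt{-4459 + \frac{140}{71}} = \sqrt{- \frac{316449}{71}} = \frac{3 i \sqrt{2496431}}{71}$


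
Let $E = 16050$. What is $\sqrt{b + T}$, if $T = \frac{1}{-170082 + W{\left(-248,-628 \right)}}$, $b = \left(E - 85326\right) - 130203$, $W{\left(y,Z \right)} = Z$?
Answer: $\frac{i \sqrt{5813197888134610}}{170710} \approx 446.63 i$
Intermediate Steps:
$b = -199479$ ($b = \left(16050 - 85326\right) - 130203 = -69276 - 130203 = -199479$)
$T = - \frac{1}{170710}$ ($T = \frac{1}{-170082 - 628} = \frac{1}{-170710} = - \frac{1}{170710} \approx -5.8579 \cdot 10^{-6}$)
$\sqrt{b + T} = \sqrt{-199479 - \frac{1}{170710}} = \sqrt{- \frac{34053060091}{170710}} = \frac{i \sqrt{5813197888134610}}{170710}$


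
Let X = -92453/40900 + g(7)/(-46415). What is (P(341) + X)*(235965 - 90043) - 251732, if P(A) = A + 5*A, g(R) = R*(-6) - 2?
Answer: 56566778067800881/189837350 ≈ 2.9797e+8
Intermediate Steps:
g(R) = -2 - 6*R (g(R) = -6*R - 2 = -2 - 6*R)
P(A) = 6*A
X = -857881279/379674700 (X = -92453/40900 + (-2 - 6*7)/(-46415) = -92453*1/40900 + (-2 - 42)*(-1/46415) = -92453/40900 - 44*(-1/46415) = -92453/40900 + 44/46415 = -857881279/379674700 ≈ -2.2595)
(P(341) + X)*(235965 - 90043) - 251732 = (6*341 - 857881279/379674700)*(235965 - 90043) - 251732 = (2046 - 857881279/379674700)*145922 - 251732 = (775956554921/379674700)*145922 - 251732 = 56614566203591081/189837350 - 251732 = 56566778067800881/189837350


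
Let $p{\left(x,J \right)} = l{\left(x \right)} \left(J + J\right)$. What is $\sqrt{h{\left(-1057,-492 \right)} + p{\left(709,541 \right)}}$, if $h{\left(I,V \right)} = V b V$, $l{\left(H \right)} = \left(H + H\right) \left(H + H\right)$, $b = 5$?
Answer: $2 \sqrt{544203422} \approx 46656.0$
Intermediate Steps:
$l{\left(H \right)} = 4 H^{2}$ ($l{\left(H \right)} = 2 H 2 H = 4 H^{2}$)
$p{\left(x,J \right)} = 8 J x^{2}$ ($p{\left(x,J \right)} = 4 x^{2} \left(J + J\right) = 4 x^{2} \cdot 2 J = 8 J x^{2}$)
$h{\left(I,V \right)} = 5 V^{2}$ ($h{\left(I,V \right)} = V 5 V = 5 V V = 5 V^{2}$)
$\sqrt{h{\left(-1057,-492 \right)} + p{\left(709,541 \right)}} = \sqrt{5 \left(-492\right)^{2} + 8 \cdot 541 \cdot 709^{2}} = \sqrt{5 \cdot 242064 + 8 \cdot 541 \cdot 502681} = \sqrt{1210320 + 2175603368} = \sqrt{2176813688} = 2 \sqrt{544203422}$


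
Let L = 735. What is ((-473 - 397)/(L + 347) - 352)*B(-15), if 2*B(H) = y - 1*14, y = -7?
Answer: 4008207/1082 ≈ 3704.4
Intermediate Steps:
B(H) = -21/2 (B(H) = (-7 - 1*14)/2 = (-7 - 14)/2 = (½)*(-21) = -21/2)
((-473 - 397)/(L + 347) - 352)*B(-15) = ((-473 - 397)/(735 + 347) - 352)*(-21/2) = (-870/1082 - 352)*(-21/2) = (-870*1/1082 - 352)*(-21/2) = (-435/541 - 352)*(-21/2) = -190867/541*(-21/2) = 4008207/1082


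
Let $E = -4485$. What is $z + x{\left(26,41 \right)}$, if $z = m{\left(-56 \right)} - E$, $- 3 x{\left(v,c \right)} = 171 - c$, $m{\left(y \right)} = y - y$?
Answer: $\frac{13325}{3} \approx 4441.7$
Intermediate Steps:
$m{\left(y \right)} = 0$
$x{\left(v,c \right)} = -57 + \frac{c}{3}$ ($x{\left(v,c \right)} = - \frac{171 - c}{3} = -57 + \frac{c}{3}$)
$z = 4485$ ($z = 0 - -4485 = 0 + 4485 = 4485$)
$z + x{\left(26,41 \right)} = 4485 + \left(-57 + \frac{1}{3} \cdot 41\right) = 4485 + \left(-57 + \frac{41}{3}\right) = 4485 - \frac{130}{3} = \frac{13325}{3}$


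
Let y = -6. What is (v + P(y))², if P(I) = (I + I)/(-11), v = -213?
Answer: 5433561/121 ≈ 44905.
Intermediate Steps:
P(I) = -2*I/11 (P(I) = (2*I)*(-1/11) = -2*I/11)
(v + P(y))² = (-213 - 2/11*(-6))² = (-213 + 12/11)² = (-2331/11)² = 5433561/121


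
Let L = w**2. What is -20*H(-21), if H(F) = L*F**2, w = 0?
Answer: 0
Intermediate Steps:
L = 0 (L = 0**2 = 0)
H(F) = 0 (H(F) = 0*F**2 = 0)
-20*H(-21) = -20*0 = 0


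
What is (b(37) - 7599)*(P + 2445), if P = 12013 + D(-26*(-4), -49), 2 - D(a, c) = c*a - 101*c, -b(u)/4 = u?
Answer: -113160429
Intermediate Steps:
b(u) = -4*u
D(a, c) = 2 + 101*c - a*c (D(a, c) = 2 - (c*a - 101*c) = 2 - (a*c - 101*c) = 2 - (-101*c + a*c) = 2 + (101*c - a*c) = 2 + 101*c - a*c)
P = 12162 (P = 12013 + (2 + 101*(-49) - 1*(-26*(-4))*(-49)) = 12013 + (2 - 4949 - 1*104*(-49)) = 12013 + (2 - 4949 + 5096) = 12013 + 149 = 12162)
(b(37) - 7599)*(P + 2445) = (-4*37 - 7599)*(12162 + 2445) = (-148 - 7599)*14607 = -7747*14607 = -113160429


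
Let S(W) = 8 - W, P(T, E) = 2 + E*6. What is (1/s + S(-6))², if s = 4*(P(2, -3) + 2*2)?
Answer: 450241/2304 ≈ 195.42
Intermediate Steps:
P(T, E) = 2 + 6*E
s = -48 (s = 4*((2 + 6*(-3)) + 2*2) = 4*((2 - 18) + 4) = 4*(-16 + 4) = 4*(-12) = -48)
(1/s + S(-6))² = (1/(-48) + (8 - 1*(-6)))² = (-1/48 + (8 + 6))² = (-1/48 + 14)² = (671/48)² = 450241/2304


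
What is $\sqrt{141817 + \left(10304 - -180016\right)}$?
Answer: $\sqrt{332137} \approx 576.31$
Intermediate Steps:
$\sqrt{141817 + \left(10304 - -180016\right)} = \sqrt{141817 + \left(10304 + 180016\right)} = \sqrt{141817 + 190320} = \sqrt{332137}$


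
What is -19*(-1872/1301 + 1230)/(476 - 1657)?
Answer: 30368802/1536481 ≈ 19.765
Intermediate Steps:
-19*(-1872/1301 + 1230)/(476 - 1657) = -19*(-1872*1/1301 + 1230)/(-1181) = -19*(-1872/1301 + 1230)*(-1)/1181 = -30368802*(-1)/(1301*1181) = -19*(-1598358/1536481) = 30368802/1536481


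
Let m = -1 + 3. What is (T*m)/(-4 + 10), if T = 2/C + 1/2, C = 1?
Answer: 5/6 ≈ 0.83333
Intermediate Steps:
T = 5/2 (T = 2/1 + 1/2 = 2*1 + 1*(1/2) = 2 + 1/2 = 5/2 ≈ 2.5000)
m = 2
(T*m)/(-4 + 10) = ((5/2)*2)/(-4 + 10) = 5/6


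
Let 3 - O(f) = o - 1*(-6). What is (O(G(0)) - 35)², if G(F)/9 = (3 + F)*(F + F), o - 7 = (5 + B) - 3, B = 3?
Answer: 2500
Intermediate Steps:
o = 12 (o = 7 + ((5 + 3) - 3) = 7 + (8 - 3) = 7 + 5 = 12)
G(F) = 18*F*(3 + F) (G(F) = 9*((3 + F)*(F + F)) = 9*((3 + F)*(2*F)) = 9*(2*F*(3 + F)) = 18*F*(3 + F))
O(f) = -15 (O(f) = 3 - (12 - 1*(-6)) = 3 - (12 + 6) = 3 - 1*18 = 3 - 18 = -15)
(O(G(0)) - 35)² = (-15 - 35)² = (-50)² = 2500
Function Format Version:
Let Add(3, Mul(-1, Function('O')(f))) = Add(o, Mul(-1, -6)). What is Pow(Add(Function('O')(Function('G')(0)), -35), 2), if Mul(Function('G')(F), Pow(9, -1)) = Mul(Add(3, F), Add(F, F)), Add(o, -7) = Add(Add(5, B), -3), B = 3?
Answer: 2500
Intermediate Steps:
o = 12 (o = Add(7, Add(Add(5, 3), -3)) = Add(7, Add(8, -3)) = Add(7, 5) = 12)
Function('G')(F) = Mul(18, F, Add(3, F)) (Function('G')(F) = Mul(9, Mul(Add(3, F), Add(F, F))) = Mul(9, Mul(Add(3, F), Mul(2, F))) = Mul(9, Mul(2, F, Add(3, F))) = Mul(18, F, Add(3, F)))
Function('O')(f) = -15 (Function('O')(f) = Add(3, Mul(-1, Add(12, Mul(-1, -6)))) = Add(3, Mul(-1, Add(12, 6))) = Add(3, Mul(-1, 18)) = Add(3, -18) = -15)
Pow(Add(Function('O')(Function('G')(0)), -35), 2) = Pow(Add(-15, -35), 2) = Pow(-50, 2) = 2500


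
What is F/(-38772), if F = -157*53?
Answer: 8321/38772 ≈ 0.21461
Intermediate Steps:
F = -8321
F/(-38772) = -8321/(-38772) = -8321*(-1/38772) = 8321/38772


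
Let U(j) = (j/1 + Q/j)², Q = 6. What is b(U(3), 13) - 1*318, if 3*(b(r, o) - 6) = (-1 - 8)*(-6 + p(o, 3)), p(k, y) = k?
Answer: -333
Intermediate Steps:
U(j) = (j + 6/j)² (U(j) = (j/1 + 6/j)² = (j*1 + 6/j)² = (j + 6/j)²)
b(r, o) = 24 - 3*o (b(r, o) = 6 + ((-1 - 8)*(-6 + o))/3 = 6 + (-9*(-6 + o))/3 = 6 + (54 - 9*o)/3 = 6 + (18 - 3*o) = 24 - 3*o)
b(U(3), 13) - 1*318 = (24 - 3*13) - 1*318 = (24 - 39) - 318 = -15 - 318 = -333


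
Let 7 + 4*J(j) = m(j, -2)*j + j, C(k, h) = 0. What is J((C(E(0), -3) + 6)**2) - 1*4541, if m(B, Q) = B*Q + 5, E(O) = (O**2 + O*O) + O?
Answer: -20547/4 ≈ -5136.8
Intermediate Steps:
E(O) = O + 2*O**2 (E(O) = (O**2 + O**2) + O = 2*O**2 + O = O + 2*O**2)
m(B, Q) = 5 + B*Q
J(j) = -7/4 + j/4 + j*(5 - 2*j)/4 (J(j) = -7/4 + ((5 + j*(-2))*j + j)/4 = -7/4 + ((5 - 2*j)*j + j)/4 = -7/4 + (j*(5 - 2*j) + j)/4 = -7/4 + (j + j*(5 - 2*j))/4 = -7/4 + (j/4 + j*(5 - 2*j)/4) = -7/4 + j/4 + j*(5 - 2*j)/4)
J((C(E(0), -3) + 6)**2) - 1*4541 = (-7/4 + (0 + 6)**2/4 + (0 + 6)**2*(5 - 2*(0 + 6)**2)/4) - 1*4541 = (-7/4 + (1/4)*6**2 + (1/4)*6**2*(5 - 2*6**2)) - 4541 = (-7/4 + (1/4)*36 + (1/4)*36*(5 - 2*36)) - 4541 = (-7/4 + 9 + (1/4)*36*(5 - 72)) - 4541 = (-7/4 + 9 + (1/4)*36*(-67)) - 4541 = (-7/4 + 9 - 603) - 4541 = -2383/4 - 4541 = -20547/4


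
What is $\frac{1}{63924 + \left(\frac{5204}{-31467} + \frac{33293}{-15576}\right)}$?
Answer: $\frac{54458888}{3481104546697} \approx 1.5644 \cdot 10^{-5}$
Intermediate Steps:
$\frac{1}{63924 + \left(\frac{5204}{-31467} + \frac{33293}{-15576}\right)} = \frac{1}{63924 + \left(5204 \left(- \frac{1}{31467}\right) + 33293 \left(- \frac{1}{15576}\right)\right)} = \frac{1}{63924 - \frac{125409815}{54458888}} = \frac{1}{\frac{3481104546697}{54458888}} = \frac{54458888}{3481104546697}$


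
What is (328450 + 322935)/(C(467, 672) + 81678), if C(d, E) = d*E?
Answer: 651385/395502 ≈ 1.6470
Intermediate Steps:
C(d, E) = E*d
(328450 + 322935)/(C(467, 672) + 81678) = (328450 + 322935)/(672*467 + 81678) = 651385/(313824 + 81678) = 651385/395502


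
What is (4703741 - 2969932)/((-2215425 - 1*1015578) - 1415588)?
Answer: -1733809/4646591 ≈ -0.37314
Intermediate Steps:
(4703741 - 2969932)/((-2215425 - 1*1015578) - 1415588) = 1733809/((-2215425 - 1015578) - 1415588) = 1733809/(-3231003 - 1415588) = 1733809/(-4646591) = 1733809*(-1/4646591) = -1733809/4646591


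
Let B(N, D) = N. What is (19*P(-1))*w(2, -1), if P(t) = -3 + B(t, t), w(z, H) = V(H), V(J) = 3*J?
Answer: 228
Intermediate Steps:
w(z, H) = 3*H
P(t) = -3 + t
(19*P(-1))*w(2, -1) = (19*(-3 - 1))*(3*(-1)) = (19*(-4))*(-3) = -76*(-3) = 228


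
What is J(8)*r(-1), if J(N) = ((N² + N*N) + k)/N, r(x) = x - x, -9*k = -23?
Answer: 0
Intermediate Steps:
k = 23/9 (k = -⅑*(-23) = 23/9 ≈ 2.5556)
r(x) = 0
J(N) = (23/9 + 2*N²)/N (J(N) = ((N² + N*N) + 23/9)/N = ((N² + N²) + 23/9)/N = (2*N² + 23/9)/N = (23/9 + 2*N²)/N)
J(8)*r(-1) = (2*8 + (23/9)/8)*0 = (16 + (23/9)*(⅛))*0 = (16 + 23/72)*0 = (1175/72)*0 = 0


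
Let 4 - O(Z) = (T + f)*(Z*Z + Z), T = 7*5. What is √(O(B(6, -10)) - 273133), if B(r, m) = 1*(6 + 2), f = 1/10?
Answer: I*√6891405/5 ≈ 525.03*I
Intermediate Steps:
f = ⅒ ≈ 0.10000
B(r, m) = 8 (B(r, m) = 1*8 = 8)
T = 35
O(Z) = 4 - 351*Z/10 - 351*Z²/10 (O(Z) = 4 - (35 + ⅒)*(Z*Z + Z) = 4 - 351*(Z² + Z)/10 = 4 - 351*(Z + Z²)/10 = 4 - (351*Z/10 + 351*Z²/10) = 4 + (-351*Z/10 - 351*Z²/10) = 4 - 351*Z/10 - 351*Z²/10)
√(O(B(6, -10)) - 273133) = √((4 - 351/10*8 - 351/10*8²) - 273133) = √((4 - 1404/5 - 351/10*64) - 273133) = √((4 - 1404/5 - 11232/5) - 273133) = √(-12616/5 - 273133) = √(-1378281/5) = I*√6891405/5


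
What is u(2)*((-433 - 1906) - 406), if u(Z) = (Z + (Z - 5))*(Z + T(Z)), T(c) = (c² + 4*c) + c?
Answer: 43920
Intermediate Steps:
T(c) = c² + 5*c
u(Z) = (-5 + 2*Z)*(Z + Z*(5 + Z)) (u(Z) = (Z + (Z - 5))*(Z + Z*(5 + Z)) = (Z + (-5 + Z))*(Z + Z*(5 + Z)) = (-5 + 2*Z)*(Z + Z*(5 + Z)))
u(2)*((-433 - 1906) - 406) = (2*(-30 + 2*2² + 7*2))*((-433 - 1906) - 406) = (2*(-30 + 2*4 + 14))*(-2339 - 406) = (2*(-30 + 8 + 14))*(-2745) = (2*(-8))*(-2745) = -16*(-2745) = 43920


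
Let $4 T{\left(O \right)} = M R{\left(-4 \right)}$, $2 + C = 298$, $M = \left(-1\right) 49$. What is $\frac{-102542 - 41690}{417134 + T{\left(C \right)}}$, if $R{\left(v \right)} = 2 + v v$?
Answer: $- \frac{288464}{833827} \approx -0.34595$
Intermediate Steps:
$M = -49$
$R{\left(v \right)} = 2 + v^{2}$
$C = 296$ ($C = -2 + 298 = 296$)
$T{\left(O \right)} = - \frac{441}{2}$ ($T{\left(O \right)} = \frac{\left(-49\right) \left(2 + \left(-4\right)^{2}\right)}{4} = \frac{\left(-49\right) \left(2 + 16\right)}{4} = \frac{\left(-49\right) 18}{4} = \frac{1}{4} \left(-882\right) = - \frac{441}{2}$)
$\frac{-102542 - 41690}{417134 + T{\left(C \right)}} = \frac{-102542 - 41690}{417134 - \frac{441}{2}} = \frac{-102542 - 41690}{\frac{833827}{2}} = \left(-144232\right) \frac{2}{833827} = - \frac{288464}{833827}$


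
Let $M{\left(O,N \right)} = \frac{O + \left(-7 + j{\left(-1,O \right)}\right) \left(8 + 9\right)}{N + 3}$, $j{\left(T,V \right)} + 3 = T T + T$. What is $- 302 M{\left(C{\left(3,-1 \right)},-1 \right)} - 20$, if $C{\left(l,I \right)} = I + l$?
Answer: $25348$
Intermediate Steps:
$j{\left(T,V \right)} = -3 + T + T^{2}$ ($j{\left(T,V \right)} = -3 + \left(T T + T\right) = -3 + \left(T^{2} + T\right) = -3 + \left(T + T^{2}\right) = -3 + T + T^{2}$)
$M{\left(O,N \right)} = \frac{-170 + O}{3 + N}$ ($M{\left(O,N \right)} = \frac{O + \left(-7 - \left(4 - 1\right)\right) \left(8 + 9\right)}{N + 3} = \frac{O + \left(-7 - 3\right) 17}{3 + N} = \frac{O - 170}{3 + N} = \frac{-170 + O}{3 + N}$)
$- 302 M{\left(C{\left(3,-1 \right)},-1 \right)} - 20 = - 302 \frac{-170 + \left(-1 + 3\right)}{3 - 1} - 20 = - 302 \frac{-170 + 2}{2} - 20 = - 302 \cdot \frac{1}{2} \left(-168\right) - 20 = \left(-302\right) \left(-84\right) - 20 = 25368 - 20 = 25348$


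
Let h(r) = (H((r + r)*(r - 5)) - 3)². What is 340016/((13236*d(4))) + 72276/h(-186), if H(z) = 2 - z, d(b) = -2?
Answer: -214572332278834/16705581828981 ≈ -12.844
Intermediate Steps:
h(r) = (-1 - 2*r*(-5 + r))² (h(r) = ((2 - (r + r)*(r - 5)) - 3)² = ((2 - 2*r*(-5 + r)) - 3)² = (-1 - 2*r*(-5 + r))²)
340016/((13236*d(4))) + 72276/h(-186) = 340016/((13236*(-2))) + 72276/((1 + 2*(-186)*(-5 - 186))²) = 340016/(-26472) + 72276/((1 + 2*(-186)*(-191))²) = 340016*(-1/26472) + 72276/((1 + 71052)²) = -42502/3309 + 72276/(71053²) = -42502/3309 + 72276/5048528809 = -214572332278834/16705581828981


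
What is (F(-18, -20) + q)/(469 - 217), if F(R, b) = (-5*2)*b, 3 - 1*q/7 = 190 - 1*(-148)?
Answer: -715/84 ≈ -8.5119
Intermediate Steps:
q = -2345 (q = 21 - 7*(190 - 1*(-148)) = 21 - 7*(190 + 148) = 21 - 7*338 = 21 - 2366 = -2345)
F(R, b) = -10*b
(F(-18, -20) + q)/(469 - 217) = (-10*(-20) - 2345)/(469 - 217) = (200 - 2345)/252 = -2145*1/252 = -715/84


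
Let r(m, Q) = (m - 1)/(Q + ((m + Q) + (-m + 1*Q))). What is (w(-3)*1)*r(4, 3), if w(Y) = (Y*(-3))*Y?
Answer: -9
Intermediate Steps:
w(Y) = -3*Y**2 (w(Y) = (-3*Y)*Y = -3*Y**2)
r(m, Q) = (-1 + m)/(3*Q) (r(m, Q) = (-1 + m)/(Q + ((Q + m) + (-m + Q))) = (-1 + m)/(Q + ((Q + m) + (Q - m))) = (-1 + m)/(Q + 2*Q) = (-1 + m)/((3*Q)) = (-1 + m)*(1/(3*Q)) = (-1 + m)/(3*Q))
(w(-3)*1)*r(4, 3) = (-3*(-3)**2*1)*((1/3)*(-1 + 4)/3) = (-3*9*1)*((1/3)*(1/3)*3) = -27*1*(1/3) = -27*1/3 = -9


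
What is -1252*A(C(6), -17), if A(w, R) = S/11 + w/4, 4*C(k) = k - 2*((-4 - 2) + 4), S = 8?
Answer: -37247/22 ≈ -1693.0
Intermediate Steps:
C(k) = 1 + k/4 (C(k) = (k - 2*((-4 - 2) + 4))/4 = (k - 2*(-6 + 4))/4 = (k - 2*(-2))/4 = (k + 4)/4 = (4 + k)/4 = 1 + k/4)
A(w, R) = 8/11 + w/4
-1252*A(C(6), -17) = -1252*(8/11 + (1 + (1/4)*6)/4) = -1252*(8/11 + (1 + 3/2)/4) = -1252*(8/11 + (1/4)*(5/2)) = -1252*(8/11 + 5/8) = -1252*119/88 = -37247/22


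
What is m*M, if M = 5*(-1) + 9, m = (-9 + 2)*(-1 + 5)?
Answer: -112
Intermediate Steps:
m = -28 (m = -7*4 = -28)
M = 4 (M = -5 + 9 = 4)
m*M = -28*4 = -112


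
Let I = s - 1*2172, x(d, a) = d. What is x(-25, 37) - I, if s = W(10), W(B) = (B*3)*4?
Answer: 2027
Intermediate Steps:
W(B) = 12*B (W(B) = (3*B)*4 = 12*B)
s = 120 (s = 12*10 = 120)
I = -2052 (I = 120 - 1*2172 = 120 - 2172 = -2052)
x(-25, 37) - I = -25 - 1*(-2052) = -25 + 2052 = 2027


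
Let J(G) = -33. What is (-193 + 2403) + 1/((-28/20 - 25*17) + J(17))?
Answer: 5076365/2297 ≈ 2210.0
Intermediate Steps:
(-193 + 2403) + 1/((-28/20 - 25*17) + J(17)) = (-193 + 2403) + 1/((-28/20 - 25*17) - 33) = 2210 + 1/((-28*1/20 - 425) - 33) = 2210 + 1/((-7/5 - 425) - 33) = 2210 + 1/(-2132/5 - 33) = 2210 + 1/(-2297/5) = 2210 - 5/2297 = 5076365/2297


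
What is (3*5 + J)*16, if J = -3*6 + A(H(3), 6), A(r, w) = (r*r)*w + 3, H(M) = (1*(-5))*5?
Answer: 60000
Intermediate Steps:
H(M) = -25 (H(M) = -5*5 = -25)
A(r, w) = 3 + w*r**2 (A(r, w) = r**2*w + 3 = w*r**2 + 3 = 3 + w*r**2)
J = 3735 (J = -3*6 + (3 + 6*(-25)**2) = -18 + (3 + 6*625) = -18 + (3 + 3750) = -18 + 3753 = 3735)
(3*5 + J)*16 = (3*5 + 3735)*16 = (15 + 3735)*16 = 3750*16 = 60000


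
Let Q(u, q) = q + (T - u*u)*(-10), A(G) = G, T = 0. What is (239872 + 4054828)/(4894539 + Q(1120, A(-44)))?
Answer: 858940/3487699 ≈ 0.24628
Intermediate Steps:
Q(u, q) = q + 10*u² (Q(u, q) = q + (0 - u*u)*(-10) = q + (0 - u²)*(-10) = q - u²*(-10) = q + 10*u²)
(239872 + 4054828)/(4894539 + Q(1120, A(-44))) = (239872 + 4054828)/(4894539 + (-44 + 10*1120²)) = 4294700/(4894539 + (-44 + 10*1254400)) = 4294700/(4894539 + (-44 + 12544000)) = 4294700/(4894539 + 12543956) = 4294700/17438495 = 4294700*(1/17438495) = 858940/3487699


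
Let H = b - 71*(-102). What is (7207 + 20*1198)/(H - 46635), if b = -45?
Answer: -3463/4382 ≈ -0.79028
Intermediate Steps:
H = 7197 (H = -45 - 71*(-102) = -45 + 7242 = 7197)
(7207 + 20*1198)/(H - 46635) = (7207 + 20*1198)/(7197 - 46635) = (7207 + 23960)/(-39438) = 31167*(-1/39438) = -3463/4382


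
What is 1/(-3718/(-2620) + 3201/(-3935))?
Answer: 1030970/624371 ≈ 1.6512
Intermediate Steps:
1/(-3718/(-2620) + 3201/(-3935)) = 1/(-3718*(-1/2620) + 3201*(-1/3935)) = 1/(1859/1310 - 3201/3935) = 1/(624371/1030970) = 1030970/624371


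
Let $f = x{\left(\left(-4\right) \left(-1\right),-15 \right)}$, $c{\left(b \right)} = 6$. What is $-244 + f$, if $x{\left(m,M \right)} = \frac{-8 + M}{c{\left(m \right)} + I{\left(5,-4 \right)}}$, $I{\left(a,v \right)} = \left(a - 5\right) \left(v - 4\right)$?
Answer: $- \frac{1487}{6} \approx -247.83$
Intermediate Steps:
$I{\left(a,v \right)} = \left(-5 + a\right) \left(-4 + v\right)$
$x{\left(m,M \right)} = - \frac{4}{3} + \frac{M}{6}$ ($x{\left(m,M \right)} = \frac{-8 + M}{6 + \left(20 - -20 - 20 + 5 \left(-4\right)\right)} = \frac{-8 + M}{6 + \left(20 + 20 - 20 - 20\right)} = \frac{-8 + M}{6 + 0} = \frac{-8 + M}{6} = \left(-8 + M\right) \frac{1}{6} = - \frac{4}{3} + \frac{M}{6}$)
$f = - \frac{23}{6}$ ($f = - \frac{4}{3} + \frac{1}{6} \left(-15\right) = - \frac{4}{3} - \frac{5}{2} = - \frac{23}{6} \approx -3.8333$)
$-244 + f = -244 - \frac{23}{6} = - \frac{1487}{6}$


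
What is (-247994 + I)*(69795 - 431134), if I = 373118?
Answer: -45212181036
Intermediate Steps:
(-247994 + I)*(69795 - 431134) = (-247994 + 373118)*(69795 - 431134) = 125124*(-361339) = -45212181036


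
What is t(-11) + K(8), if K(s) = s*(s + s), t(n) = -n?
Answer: 139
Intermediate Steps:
K(s) = 2*s² (K(s) = s*(2*s) = 2*s²)
t(-11) + K(8) = -1*(-11) + 2*8² = 11 + 2*64 = 11 + 128 = 139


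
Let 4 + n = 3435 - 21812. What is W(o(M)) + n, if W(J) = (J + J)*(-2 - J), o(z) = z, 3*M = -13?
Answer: -165611/9 ≈ -18401.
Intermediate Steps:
M = -13/3 (M = (1/3)*(-13) = -13/3 ≈ -4.3333)
n = -18381 (n = -4 + (3435 - 21812) = -4 - 18377 = -18381)
W(J) = 2*J*(-2 - J) (W(J) = (2*J)*(-2 - J) = 2*J*(-2 - J))
W(o(M)) + n = -2*(-13/3)*(2 - 13/3) - 18381 = -2*(-13/3)*(-7/3) - 18381 = -182/9 - 18381 = -165611/9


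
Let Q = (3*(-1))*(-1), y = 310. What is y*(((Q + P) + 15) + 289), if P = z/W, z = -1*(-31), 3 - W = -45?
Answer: 2288885/24 ≈ 95370.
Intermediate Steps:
W = 48 (W = 3 - 1*(-45) = 3 + 45 = 48)
z = 31
P = 31/48 ≈ 0.64583
Q = 3 (Q = -3*(-1) = 3)
y*(((Q + P) + 15) + 289) = 310*(((3 + 31/48) + 15) + 289) = 310*((175/48 + 15) + 289) = 310*(895/48 + 289) = 310*(14767/48) = 2288885/24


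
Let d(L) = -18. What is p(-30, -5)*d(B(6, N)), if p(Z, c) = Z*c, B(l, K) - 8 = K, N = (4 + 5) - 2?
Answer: -2700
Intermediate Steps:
N = 7 (N = 9 - 2 = 7)
B(l, K) = 8 + K
p(-30, -5)*d(B(6, N)) = -30*(-5)*(-18) = 150*(-18) = -2700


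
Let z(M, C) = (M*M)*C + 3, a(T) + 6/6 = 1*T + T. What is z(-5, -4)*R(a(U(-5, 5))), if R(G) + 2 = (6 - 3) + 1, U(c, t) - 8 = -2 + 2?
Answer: -194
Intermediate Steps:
U(c, t) = 8 (U(c, t) = 8 + (-2 + 2) = 8 + 0 = 8)
a(T) = -1 + 2*T (a(T) = -1 + (1*T + T) = -1 + (T + T) = -1 + 2*T)
z(M, C) = 3 + C*M² (z(M, C) = M²*C + 3 = C*M² + 3 = 3 + C*M²)
R(G) = 2 (R(G) = -2 + ((6 - 3) + 1) = -2 + (3 + 1) = -2 + 4 = 2)
z(-5, -4)*R(a(U(-5, 5))) = (3 - 4*(-5)²)*2 = (3 - 4*25)*2 = (3 - 100)*2 = -97*2 = -194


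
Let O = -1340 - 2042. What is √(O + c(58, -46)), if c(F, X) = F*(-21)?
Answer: 10*I*√46 ≈ 67.823*I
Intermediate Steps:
c(F, X) = -21*F
O = -3382
√(O + c(58, -46)) = √(-3382 - 21*58) = √(-3382 - 1218) = √(-4600) = 10*I*√46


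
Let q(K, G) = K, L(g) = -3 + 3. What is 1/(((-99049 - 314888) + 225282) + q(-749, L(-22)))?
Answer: -1/189404 ≈ -5.2797e-6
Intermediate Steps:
L(g) = 0
1/(((-99049 - 314888) + 225282) + q(-749, L(-22))) = 1/(((-99049 - 314888) + 225282) - 749) = 1/((-413937 + 225282) - 749) = 1/(-188655 - 749) = 1/(-189404) = -1/189404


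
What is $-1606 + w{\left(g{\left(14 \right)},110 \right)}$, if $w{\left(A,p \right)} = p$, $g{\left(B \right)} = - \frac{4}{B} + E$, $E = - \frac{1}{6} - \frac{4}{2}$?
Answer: $-1496$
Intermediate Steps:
$E = - \frac{13}{6}$ ($E = \left(-1\right) \frac{1}{6} - 2 = - \frac{1}{6} - 2 = - \frac{13}{6} \approx -2.1667$)
$g{\left(B \right)} = - \frac{13}{6} - \frac{4}{B}$ ($g{\left(B \right)} = - \frac{4}{B} - \frac{13}{6} = - \frac{13}{6} - \frac{4}{B}$)
$-1606 + w{\left(g{\left(14 \right)},110 \right)} = -1606 + 110 = -1496$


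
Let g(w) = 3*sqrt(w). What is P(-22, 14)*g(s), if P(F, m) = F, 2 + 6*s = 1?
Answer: -11*I*sqrt(6) ≈ -26.944*I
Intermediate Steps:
s = -1/6 (s = -1/3 + (1/6)*1 = -1/3 + 1/6 = -1/6 ≈ -0.16667)
P(-22, 14)*g(s) = -66*sqrt(-1/6) = -66*I*sqrt(6)/6 = -11*I*sqrt(6)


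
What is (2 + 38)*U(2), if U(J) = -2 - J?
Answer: -160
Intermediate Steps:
(2 + 38)*U(2) = (2 + 38)*(-2 - 1*2) = 40*(-2 - 2) = 40*(-4) = -160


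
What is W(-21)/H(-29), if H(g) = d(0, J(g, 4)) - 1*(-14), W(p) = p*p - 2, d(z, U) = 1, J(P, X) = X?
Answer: 439/15 ≈ 29.267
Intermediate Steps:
W(p) = -2 + p² (W(p) = p² - 2 = -2 + p²)
H(g) = 15 (H(g) = 1 - 1*(-14) = 1 + 14 = 15)
W(-21)/H(-29) = (-2 + (-21)²)/15 = (-2 + 441)*(1/15) = 439*(1/15) = 439/15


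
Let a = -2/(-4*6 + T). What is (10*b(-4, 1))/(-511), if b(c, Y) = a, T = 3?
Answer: -20/10731 ≈ -0.0018638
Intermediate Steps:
a = 2/21 (a = -2/(-4*6 + 3) = -2/(-24 + 3) = -2/(-21) = -2*(-1/21) = 2/21 ≈ 0.095238)
b(c, Y) = 2/21
(10*b(-4, 1))/(-511) = (10*(2/21))/(-511) = (20/21)*(-1/511) = -20/10731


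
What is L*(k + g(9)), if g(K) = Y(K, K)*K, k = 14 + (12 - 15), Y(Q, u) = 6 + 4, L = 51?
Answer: 5151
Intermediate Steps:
Y(Q, u) = 10
k = 11 (k = 14 - 3 = 11)
g(K) = 10*K
L*(k + g(9)) = 51*(11 + 10*9) = 51*(11 + 90) = 51*101 = 5151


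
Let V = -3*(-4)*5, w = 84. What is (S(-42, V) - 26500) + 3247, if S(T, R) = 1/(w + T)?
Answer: -976625/42 ≈ -23253.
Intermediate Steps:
V = 60 (V = 12*5 = 60)
S(T, R) = 1/(84 + T)
(S(-42, V) - 26500) + 3247 = (1/(84 - 42) - 26500) + 3247 = (1/42 - 26500) + 3247 = -1112999/42 + 3247 = -976625/42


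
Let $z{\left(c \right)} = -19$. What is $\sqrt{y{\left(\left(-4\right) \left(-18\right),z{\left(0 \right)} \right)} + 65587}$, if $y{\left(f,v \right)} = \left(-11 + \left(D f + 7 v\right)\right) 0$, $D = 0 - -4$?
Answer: $\sqrt{65587} \approx 256.1$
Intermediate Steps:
$D = 4$ ($D = 0 + 4 = 4$)
$y{\left(f,v \right)} = 0$ ($y{\left(f,v \right)} = \left(-11 + \left(4 f + 7 v\right)\right) 0 = \left(-11 + 4 f + 7 v\right) 0 = 0$)
$\sqrt{y{\left(\left(-4\right) \left(-18\right),z{\left(0 \right)} \right)} + 65587} = \sqrt{0 + 65587} = \sqrt{65587}$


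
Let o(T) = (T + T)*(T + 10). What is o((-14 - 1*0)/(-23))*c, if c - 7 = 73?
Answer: 546560/529 ≈ 1033.2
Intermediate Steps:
o(T) = 2*T*(10 + T) (o(T) = (2*T)*(10 + T) = 2*T*(10 + T))
c = 80 (c = 7 + 73 = 80)
o((-14 - 1*0)/(-23))*c = (2*((-14 - 1*0)/(-23))*(10 + (-14 - 1*0)/(-23)))*80 = (2*((-14 + 0)*(-1/23))*(10 + (-14 + 0)*(-1/23)))*80 = (2*(-14*(-1/23))*(10 - 14*(-1/23)))*80 = (2*(14/23)*(10 + 14/23))*80 = (2*(14/23)*(244/23))*80 = (6832/529)*80 = 546560/529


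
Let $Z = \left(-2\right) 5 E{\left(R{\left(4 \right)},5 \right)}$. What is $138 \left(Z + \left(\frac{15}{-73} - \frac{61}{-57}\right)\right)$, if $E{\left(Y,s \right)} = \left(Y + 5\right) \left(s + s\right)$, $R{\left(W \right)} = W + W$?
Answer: $- \frac{248662292}{1387} \approx -1.7928 \cdot 10^{5}$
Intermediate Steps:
$R{\left(W \right)} = 2 W$
$E{\left(Y,s \right)} = 2 s \left(5 + Y\right)$ ($E{\left(Y,s \right)} = \left(5 + Y\right) 2 s = 2 s \left(5 + Y\right)$)
$Z = -1300$ ($Z = \left(-2\right) 5 \cdot 2 \cdot 5 \left(5 + 2 \cdot 4\right) = - 10 \cdot 2 \cdot 5 \left(5 + 8\right) = - 10 \cdot 2 \cdot 5 \cdot 13 = \left(-10\right) 130 = -1300$)
$138 \left(Z + \left(\frac{15}{-73} - \frac{61}{-57}\right)\right) = 138 \left(-1300 + \left(\frac{15}{-73} - \frac{61}{-57}\right)\right) = 138 \left(-1300 + \left(15 \left(- \frac{1}{73}\right) - - \frac{61}{57}\right)\right) = 138 \left(-1300 + \left(- \frac{15}{73} + \frac{61}{57}\right)\right) = 138 \left(-1300 + \frac{3598}{4161}\right) = 138 \left(- \frac{5405702}{4161}\right) = - \frac{248662292}{1387}$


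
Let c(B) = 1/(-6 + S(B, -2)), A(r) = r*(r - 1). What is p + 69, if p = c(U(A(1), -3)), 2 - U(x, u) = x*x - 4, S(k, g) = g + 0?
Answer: 551/8 ≈ 68.875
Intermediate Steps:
S(k, g) = g
A(r) = r*(-1 + r)
U(x, u) = 6 - x² (U(x, u) = 2 - (x*x - 4) = 2 - (x² - 4) = 2 - (-4 + x²) = 2 + (4 - x²) = 6 - x²)
c(B) = -⅛ (c(B) = 1/(-6 - 2) = 1/(-8) = -⅛)
p = -⅛ ≈ -0.12500
p + 69 = -⅛ + 69 = 551/8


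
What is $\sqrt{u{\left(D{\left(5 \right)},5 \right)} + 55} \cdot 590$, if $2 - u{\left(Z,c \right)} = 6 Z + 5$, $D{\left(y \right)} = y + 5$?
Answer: $1180 i \sqrt{2} \approx 1668.8 i$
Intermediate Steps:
$D{\left(y \right)} = 5 + y$
$u{\left(Z,c \right)} = -3 - 6 Z$ ($u{\left(Z,c \right)} = 2 - \left(6 Z + 5\right) = 2 - \left(5 + 6 Z\right) = -3 - 6 Z$)
$\sqrt{u{\left(D{\left(5 \right)},5 \right)} + 55} \cdot 590 = \sqrt{\left(-3 - 6 \left(5 + 5\right)\right) + 55} \cdot 590 = \sqrt{\left(-3 - 60\right) + 55} \cdot 590 = \sqrt{-63 + 55} \cdot 590 = \sqrt{-8} \cdot 590 = 2 i \sqrt{2} \cdot 590 = 1180 i \sqrt{2}$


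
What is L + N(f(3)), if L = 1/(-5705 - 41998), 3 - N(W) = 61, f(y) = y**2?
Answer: -2766775/47703 ≈ -58.000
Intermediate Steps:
N(W) = -58 (N(W) = 3 - 1*61 = 3 - 61 = -58)
L = -1/47703 (L = 1/(-47703) = -1/47703 ≈ -2.0963e-5)
L + N(f(3)) = -1/47703 - 58 = -2766775/47703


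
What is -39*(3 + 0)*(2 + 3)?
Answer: -585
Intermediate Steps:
-39*(3 + 0)*(2 + 3) = -117*5 = -39*15 = -585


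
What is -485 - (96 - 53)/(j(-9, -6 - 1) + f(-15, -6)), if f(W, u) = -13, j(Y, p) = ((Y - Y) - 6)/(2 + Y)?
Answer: -40924/85 ≈ -481.46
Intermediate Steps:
j(Y, p) = -6/(2 + Y) (j(Y, p) = (0 - 6)/(2 + Y) = -6/(2 + Y))
-485 - (96 - 53)/(j(-9, -6 - 1) + f(-15, -6)) = -485 - (96 - 53)/(-6/(2 - 9) - 13) = -485 - 43/(-6/(-7) - 13) = -485 - 43/(-6*(-⅐) - 13) = -485 - 43/(6/7 - 13) = -485 - 43/(-85/7) = -485 - 43*(-7)/85 = -485 - 1*(-301/85) = -485 + 301/85 = -40924/85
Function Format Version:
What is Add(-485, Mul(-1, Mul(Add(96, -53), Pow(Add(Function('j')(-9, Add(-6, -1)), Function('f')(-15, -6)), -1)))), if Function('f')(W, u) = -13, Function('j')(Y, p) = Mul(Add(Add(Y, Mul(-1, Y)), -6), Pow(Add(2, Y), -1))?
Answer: Rational(-40924, 85) ≈ -481.46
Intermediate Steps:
Function('j')(Y, p) = Mul(-6, Pow(Add(2, Y), -1)) (Function('j')(Y, p) = Mul(Add(0, -6), Pow(Add(2, Y), -1)) = Mul(-6, Pow(Add(2, Y), -1)))
Add(-485, Mul(-1, Mul(Add(96, -53), Pow(Add(Function('j')(-9, Add(-6, -1)), Function('f')(-15, -6)), -1)))) = Add(-485, Mul(-1, Mul(Add(96, -53), Pow(Add(Mul(-6, Pow(Add(2, -9), -1)), -13), -1)))) = Add(-485, Mul(-1, Mul(43, Pow(Add(Mul(-6, Pow(-7, -1)), -13), -1)))) = Add(-485, Mul(-1, Mul(43, Pow(Add(Mul(-6, Rational(-1, 7)), -13), -1)))) = Add(-485, Mul(-1, Mul(43, Pow(Add(Rational(6, 7), -13), -1)))) = Add(-485, Mul(-1, Mul(43, Pow(Rational(-85, 7), -1)))) = Add(-485, Mul(-1, Mul(43, Rational(-7, 85)))) = Add(-485, Mul(-1, Rational(-301, 85))) = Add(-485, Rational(301, 85)) = Rational(-40924, 85)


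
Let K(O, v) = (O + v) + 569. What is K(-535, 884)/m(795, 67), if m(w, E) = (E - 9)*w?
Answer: 153/7685 ≈ 0.019909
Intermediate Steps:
m(w, E) = w*(-9 + E) (m(w, E) = (-9 + E)*w = w*(-9 + E))
K(O, v) = 569 + O + v
K(-535, 884)/m(795, 67) = (569 - 535 + 884)/((795*(-9 + 67))) = 918/((795*58)) = 918/46110 = 918*(1/46110) = 153/7685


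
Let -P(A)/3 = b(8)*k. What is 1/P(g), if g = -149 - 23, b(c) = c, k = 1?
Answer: -1/24 ≈ -0.041667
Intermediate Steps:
g = -172
P(A) = -24
1/P(g) = 1/(-24) = -1/24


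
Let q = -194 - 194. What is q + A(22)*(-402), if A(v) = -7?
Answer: 2426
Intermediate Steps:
q = -388
q + A(22)*(-402) = -388 - 7*(-402) = -388 + 2814 = 2426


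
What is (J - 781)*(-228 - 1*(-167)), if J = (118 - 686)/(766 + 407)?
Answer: 55917541/1173 ≈ 47671.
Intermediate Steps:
J = -568/1173 ≈ -0.48423
(J - 781)*(-228 - 1*(-167)) = (-568/1173 - 781)*(-228 - 1*(-167)) = -916681*(-228 + 167)/1173 = -916681/1173*(-61) = 55917541/1173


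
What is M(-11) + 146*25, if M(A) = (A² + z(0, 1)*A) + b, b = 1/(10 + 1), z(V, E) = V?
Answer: 41482/11 ≈ 3771.1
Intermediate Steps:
b = 1/11 ≈ 0.090909
M(A) = 1/11 + A² (M(A) = (A² + 0*A) + 1/11 = (A² + 0) + 1/11 = A² + 1/11 = 1/11 + A²)
M(-11) + 146*25 = (1/11 + (-11)²) + 146*25 = (1/11 + 121) + 3650 = 1332/11 + 3650 = 41482/11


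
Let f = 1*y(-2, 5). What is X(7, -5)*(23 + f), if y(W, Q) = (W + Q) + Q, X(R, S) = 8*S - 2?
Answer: -1302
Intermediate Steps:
X(R, S) = -2 + 8*S
y(W, Q) = W + 2*Q (y(W, Q) = (Q + W) + Q = W + 2*Q)
f = 8 (f = 1*(-2 + 2*5) = 1*(-2 + 10) = 1*8 = 8)
X(7, -5)*(23 + f) = (-2 + 8*(-5))*(23 + 8) = (-2 - 40)*31 = -42*31 = -1302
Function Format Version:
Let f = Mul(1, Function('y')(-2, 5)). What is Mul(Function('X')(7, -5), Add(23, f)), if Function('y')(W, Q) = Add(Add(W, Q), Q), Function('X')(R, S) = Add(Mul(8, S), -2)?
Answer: -1302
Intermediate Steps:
Function('X')(R, S) = Add(-2, Mul(8, S))
Function('y')(W, Q) = Add(W, Mul(2, Q)) (Function('y')(W, Q) = Add(Add(Q, W), Q) = Add(W, Mul(2, Q)))
f = 8 (f = Mul(1, Add(-2, Mul(2, 5))) = Mul(1, Add(-2, 10)) = Mul(1, 8) = 8)
Mul(Function('X')(7, -5), Add(23, f)) = Mul(Add(-2, Mul(8, -5)), Add(23, 8)) = Mul(Add(-2, -40), 31) = Mul(-42, 31) = -1302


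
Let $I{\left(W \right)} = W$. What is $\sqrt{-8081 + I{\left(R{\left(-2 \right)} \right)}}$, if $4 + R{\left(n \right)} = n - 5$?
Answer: $34 i \sqrt{7} \approx 89.956 i$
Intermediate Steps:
$R{\left(n \right)} = -9 + n$ ($R{\left(n \right)} = -4 + \left(n - 5\right) = -4 + \left(-5 + n\right) = -9 + n$)
$\sqrt{-8081 + I{\left(R{\left(-2 \right)} \right)}} = \sqrt{-8081 - 11} = \sqrt{-8092} = 34 i \sqrt{7}$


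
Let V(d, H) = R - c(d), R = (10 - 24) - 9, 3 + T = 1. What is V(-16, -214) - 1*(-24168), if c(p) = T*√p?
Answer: 24145 + 8*I ≈ 24145.0 + 8.0*I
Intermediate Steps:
T = -2 (T = -3 + 1 = -2)
R = -23 (R = -14 - 9 = -23)
c(p) = -2*√p
V(d, H) = -23 + 2*√d (V(d, H) = -23 - (-2)*√d = -23 + 2*√d)
V(-16, -214) - 1*(-24168) = (-23 + 2*√(-16)) - 1*(-24168) = (-23 + 2*(4*I)) + 24168 = (-23 + 8*I) + 24168 = 24145 + 8*I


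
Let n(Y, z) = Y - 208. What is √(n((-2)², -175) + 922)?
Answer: √718 ≈ 26.796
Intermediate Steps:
n(Y, z) = -208 + Y
√(n((-2)², -175) + 922) = √((-208 + (-2)²) + 922) = √((-208 + 4) + 922) = √(-204 + 922) = √718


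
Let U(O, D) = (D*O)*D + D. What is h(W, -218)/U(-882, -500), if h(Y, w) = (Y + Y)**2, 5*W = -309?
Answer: -95481/1378128125 ≈ -6.9283e-5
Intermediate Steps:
W = -309/5 (W = (1/5)*(-309) = -309/5 ≈ -61.800)
h(Y, w) = 4*Y**2 (h(Y, w) = (2*Y)**2 = 4*Y**2)
U(O, D) = D + O*D**2 (U(O, D) = O*D**2 + D = D + O*D**2)
h(W, -218)/U(-882, -500) = (4*(-309/5)**2)/((-500*(1 - 500*(-882)))) = (4*(95481/25))/((-500*(1 + 441000))) = 381924/(25*((-500*441001))) = (381924/25)/(-220500500) = (381924/25)*(-1/220500500) = -95481/1378128125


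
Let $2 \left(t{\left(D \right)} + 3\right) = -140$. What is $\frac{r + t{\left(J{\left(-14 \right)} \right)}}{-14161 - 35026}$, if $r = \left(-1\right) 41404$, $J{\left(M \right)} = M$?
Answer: $\frac{41477}{49187} \approx 0.84325$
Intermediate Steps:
$t{\left(D \right)} = -73$ ($t{\left(D \right)} = -3 + \frac{1}{2} \left(-140\right) = -3 - 70 = -73$)
$r = -41404$
$\frac{r + t{\left(J{\left(-14 \right)} \right)}}{-14161 - 35026} = \frac{-41404 - 73}{-14161 - 35026} = - \frac{41477}{-49187} = \left(-41477\right) \left(- \frac{1}{49187}\right) = \frac{41477}{49187}$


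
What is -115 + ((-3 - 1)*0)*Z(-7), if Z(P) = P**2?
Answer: -115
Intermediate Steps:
-115 + ((-3 - 1)*0)*Z(-7) = -115 + ((-3 - 1)*0)*(-7)**2 = -115 - 4*0*49 = -115 + 0*49 = -115 + 0 = -115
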